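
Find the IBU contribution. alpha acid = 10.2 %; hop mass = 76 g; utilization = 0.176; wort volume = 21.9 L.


IBU = (α/100)·mass·U·1000 / V
IBU = (10.2/100)·76·0.176·1000 / 21.9

62.2992 IBU


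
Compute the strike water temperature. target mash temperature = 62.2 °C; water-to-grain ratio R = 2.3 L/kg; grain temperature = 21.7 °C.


T_strike = (0.41/R)·(T_mash − T_grain) + T_mash
T_strike = (0.41/2.3)·(62.2 − 21.7) + 62.2

69.4196 °C


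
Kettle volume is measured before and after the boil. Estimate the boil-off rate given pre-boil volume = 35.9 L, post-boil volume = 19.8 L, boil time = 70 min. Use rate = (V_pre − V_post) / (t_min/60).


rate = (35.9 − 19.8) / (70/60)

13.8000 L/hr


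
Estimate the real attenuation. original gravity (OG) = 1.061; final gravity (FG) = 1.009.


AA = (OG−FG)/(OG−1)·100;  RA = AA·0.8192
AA = (1.061 − 1.009)/(1.061 − 1)·100 = 85.2459
RA = 85.2459·0.8192

69.8334 %


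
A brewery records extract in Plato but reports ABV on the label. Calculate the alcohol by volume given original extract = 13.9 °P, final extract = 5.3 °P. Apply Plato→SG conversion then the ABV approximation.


SG = 259/(259 − P);  ABV = (OG − FG)·131.25
OG = 259/(259 − 13.9) = 1.0567
FG = 259/(259 − 5.3) = 1.0209
ABV = (1.0567 − 1.0209)·131.25

4.7015 % ABV


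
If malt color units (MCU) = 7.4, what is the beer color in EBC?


SRM = 1.4922·MCU^0.6859;  EBC = SRM·1.97
SRM = 1.4922·7.4^0.6859 = 5.8889
EBC = 5.8889·1.97

11.6011 EBC


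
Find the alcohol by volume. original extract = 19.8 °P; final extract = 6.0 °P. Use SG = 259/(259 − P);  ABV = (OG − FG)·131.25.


OG = 259/(259 − 19.8) = 1.0828
FG = 259/(259 − 6.0) = 1.0237
ABV = (1.0828 − 1.0237)·131.25

7.7517 % ABV


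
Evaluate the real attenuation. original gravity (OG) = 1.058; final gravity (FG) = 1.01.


AA = (OG−FG)/(OG−1)·100;  RA = AA·0.8192
AA = (1.058 − 1.01)/(1.058 − 1)·100 = 82.7586
RA = 82.7586·0.8192

67.7959 %


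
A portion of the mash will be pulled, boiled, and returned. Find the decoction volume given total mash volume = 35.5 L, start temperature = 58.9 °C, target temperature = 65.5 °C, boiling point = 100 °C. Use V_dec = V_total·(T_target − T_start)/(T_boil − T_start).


V_dec = 35.5·(65.5 − 58.9)/(100 − 58.9)

5.7007 L


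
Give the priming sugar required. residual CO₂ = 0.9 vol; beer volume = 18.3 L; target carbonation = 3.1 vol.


sugar = (target − residual)·4.0·V
sugar = (3.1 − 0.9)·4.0·18.3

161.0400 g


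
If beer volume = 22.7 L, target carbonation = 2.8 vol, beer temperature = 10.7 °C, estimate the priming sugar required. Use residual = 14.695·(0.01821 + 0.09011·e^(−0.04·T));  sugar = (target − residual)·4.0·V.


residual = 14.695·(0.01821 + 0.09011·e^(−0.04·10.7)) = 1.1307
sugar = (2.8 − 1.1307)·4.0·22.7

151.5722 g


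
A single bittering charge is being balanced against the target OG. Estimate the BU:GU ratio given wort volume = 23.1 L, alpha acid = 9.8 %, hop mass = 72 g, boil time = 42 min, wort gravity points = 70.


U = 1.65·0.000125^(GP/1000)·(1−e^(−0.04t))/4.15;  IBU = (α/100)·m·U·1000/V;  BU:GU = IBU/GP
U = 1.65·0.000125^(70/1000)·(1−e^(−0.04·42))/4.15 = 0.1724
IBU = (9.8/100)·72·0.1724·1000/23.1 = 52.6734
BU:GU = 52.6734/70

0.7525


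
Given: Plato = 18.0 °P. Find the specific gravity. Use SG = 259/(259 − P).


SG = 259/(259 − 18.0)

1.0747


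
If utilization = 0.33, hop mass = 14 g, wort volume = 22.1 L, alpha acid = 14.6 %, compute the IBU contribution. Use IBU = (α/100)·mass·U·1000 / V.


IBU = (14.6/100)·14·0.33·1000 / 22.1

30.5213 IBU


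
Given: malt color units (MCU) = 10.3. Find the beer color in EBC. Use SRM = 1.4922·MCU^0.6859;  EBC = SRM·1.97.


SRM = 1.4922·10.3^0.6859 = 7.3881
EBC = 7.3881·1.97

14.5545 EBC


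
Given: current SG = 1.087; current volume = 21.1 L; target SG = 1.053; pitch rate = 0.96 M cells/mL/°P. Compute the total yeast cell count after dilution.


V_w = V·((SG_c−1)/(SG_t−1)−1);  °P = 259 − 259/SG_t;  cells = rate·(V+V_w)·°P
V_w = 21.1·((1.087−1)/(1.053−1)−1) = 13.5358
V_final = 21.1 + 13.5358 = 34.6358
°P = 259 − 259/1.053 = 13.0361
cells = 0.96·34.6358·13.0361

433.4553 billion cells


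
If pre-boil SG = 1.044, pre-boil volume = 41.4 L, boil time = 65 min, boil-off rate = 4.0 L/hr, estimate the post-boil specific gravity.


V_post = V_pre − rate·(t/60);  SG_post = 1 + (SG_pre−1)·V_pre/V_post
V_post = 41.4 − 4.0·(65/60) = 37.0667
SG_post = 1 + (1.044 − 1)·41.4/37.0667

1.0491


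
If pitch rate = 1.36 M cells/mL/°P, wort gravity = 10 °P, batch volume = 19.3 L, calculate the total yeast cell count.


cells (billions) = rate · V_L · °P
cells = 1.36 · 19.3 · 10

262.4800 billion cells


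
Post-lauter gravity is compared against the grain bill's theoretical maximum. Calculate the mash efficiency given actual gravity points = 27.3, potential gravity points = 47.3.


efficiency = actual / potential × 100
efficiency = 27.3 / 47.3 × 100

57.7167 %


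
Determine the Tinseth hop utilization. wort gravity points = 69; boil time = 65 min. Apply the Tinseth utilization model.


U = 1.65·0.000125^(GP/1000) · (1 − e^(−0.04·t))/4.15
bigness = 1.65·0.000125^(69/1000) = 0.8875
boil_factor = (1 − e^(−0.04·65))/4.15 = 0.2231
U = 0.8875 · 0.2231

0.1980


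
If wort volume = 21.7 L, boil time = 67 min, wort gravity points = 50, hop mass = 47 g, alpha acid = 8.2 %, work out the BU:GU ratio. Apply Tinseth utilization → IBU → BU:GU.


U = 1.65·0.000125^(GP/1000)·(1−e^(−0.04t))/4.15;  IBU = (α/100)·m·U·1000/V;  BU:GU = IBU/GP
U = 1.65·0.000125^(50/1000)·(1−e^(−0.04·67))/4.15 = 0.2363
IBU = (8.2/100)·47·0.2363·1000/21.7 = 41.9650
BU:GU = 41.9650/50

0.8393


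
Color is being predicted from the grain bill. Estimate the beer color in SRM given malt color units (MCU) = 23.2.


SRM = 1.4922 · MCU^0.6859
SRM = 1.4922 · 23.2^0.6859

12.8948 SRM


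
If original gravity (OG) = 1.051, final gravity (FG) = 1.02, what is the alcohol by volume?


ABV = (OG − FG) · 131.25
ABV = (1.051 − 1.02) · 131.25

4.0687 % ABV


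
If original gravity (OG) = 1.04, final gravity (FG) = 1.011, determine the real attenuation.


AA = (OG−FG)/(OG−1)·100;  RA = AA·0.8192
AA = (1.04 − 1.011)/(1.04 − 1)·100 = 72.5000
RA = 72.5000·0.8192

59.3920 %


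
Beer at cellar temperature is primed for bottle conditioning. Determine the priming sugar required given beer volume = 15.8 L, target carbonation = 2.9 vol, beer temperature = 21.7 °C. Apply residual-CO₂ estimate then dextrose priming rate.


residual = 14.695·(0.01821 + 0.09011·e^(−0.04·T));  sugar = (target − residual)·4.0·V
residual = 14.695·(0.01821 + 0.09011·e^(−0.04·21.7)) = 0.8235
sugar = (2.9 − 0.8235)·4.0·15.8

131.2368 g


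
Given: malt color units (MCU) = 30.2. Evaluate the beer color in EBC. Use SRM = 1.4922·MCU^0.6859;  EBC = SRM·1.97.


SRM = 1.4922·30.2^0.6859 = 15.4513
EBC = 15.4513·1.97

30.4390 EBC


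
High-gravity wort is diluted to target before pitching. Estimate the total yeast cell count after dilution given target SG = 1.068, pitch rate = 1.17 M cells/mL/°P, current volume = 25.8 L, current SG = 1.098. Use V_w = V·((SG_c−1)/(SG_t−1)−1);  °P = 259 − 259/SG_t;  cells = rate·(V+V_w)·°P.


V_w = 25.8·((1.098−1)/(1.068−1)−1) = 11.3824
V_final = 25.8 + 11.3824 = 37.1824
°P = 259 − 259/1.068 = 16.4906
cells = 1.17·37.1824·16.4906

717.3980 billion cells


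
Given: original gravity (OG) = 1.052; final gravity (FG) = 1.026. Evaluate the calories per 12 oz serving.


ABW = (OG−FG)·131.25·0.79/FG;  °P = 259 − 259/SG (for OG→OE and FG→AE);  RE = 0.1808·OE + 0.8192·AE;  Cal = (6.9·ABW + 4·(RE−0.1))·FG·3.55
ABW = (1.052 − 1.026)·131.25·0.79/1.026 = 2.6276
OE = 259 − 259/1.052 = 12.8023 °P
AE = 259 − 259/1.026 = 6.5634 °P
RE = 0.1808·12.8023 + 0.8192·6.5634 = 7.6914 °P
Cal = (6.9·2.6276 + 4·(7.6914−0.1))·1.026·3.55

176.6354 kcal


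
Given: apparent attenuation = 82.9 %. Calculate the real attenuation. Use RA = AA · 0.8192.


RA = 82.9 · 0.8192

67.9117 %


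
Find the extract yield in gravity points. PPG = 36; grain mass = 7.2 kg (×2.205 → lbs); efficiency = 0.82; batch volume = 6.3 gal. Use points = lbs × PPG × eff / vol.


lbs = 7.2 × 2.205 = 15.8760
points = 15.8760 × 36 × 0.82 / 6.3

74.3904 points


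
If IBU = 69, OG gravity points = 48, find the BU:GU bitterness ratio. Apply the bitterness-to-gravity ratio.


BU:GU = IBU / OG_points
BU:GU = 69 / 48

1.4375


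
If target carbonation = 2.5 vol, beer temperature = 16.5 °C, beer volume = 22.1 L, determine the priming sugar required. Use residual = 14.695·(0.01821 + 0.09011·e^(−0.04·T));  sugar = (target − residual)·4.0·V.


residual = 14.695·(0.01821 + 0.09011·e^(−0.04·16.5)) = 0.9520
sugar = (2.5 − 0.9520)·4.0·22.1

136.8438 g


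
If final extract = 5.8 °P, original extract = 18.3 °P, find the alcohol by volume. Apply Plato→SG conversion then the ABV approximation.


SG = 259/(259 − P);  ABV = (OG − FG)·131.25
OG = 259/(259 − 18.3) = 1.0760
FG = 259/(259 − 5.8) = 1.0229
ABV = (1.0760 − 1.0229)·131.25

6.9722 % ABV


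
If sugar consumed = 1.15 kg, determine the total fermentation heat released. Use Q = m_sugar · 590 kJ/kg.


Q = 1.15 · 590

678.5000 kJ


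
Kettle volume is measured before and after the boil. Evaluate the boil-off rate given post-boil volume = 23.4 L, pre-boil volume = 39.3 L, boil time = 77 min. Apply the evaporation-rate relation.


rate = (V_pre − V_post) / (t_min/60)
rate = (39.3 − 23.4) / (77/60)

12.3896 L/hr


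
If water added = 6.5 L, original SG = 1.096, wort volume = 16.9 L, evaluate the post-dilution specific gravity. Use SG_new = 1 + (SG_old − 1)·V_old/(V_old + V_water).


pts = (1.096 − 1)·1000·16.9/(16.9 + 6.5) = 69.3333
SG_new = 1 + 69.3333/1000

1.0693


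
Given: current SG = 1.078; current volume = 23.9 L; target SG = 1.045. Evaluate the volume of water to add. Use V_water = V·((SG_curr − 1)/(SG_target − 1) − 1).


V_water = 23.9·((1.078 − 1)/(1.045 − 1) − 1)

17.5267 L


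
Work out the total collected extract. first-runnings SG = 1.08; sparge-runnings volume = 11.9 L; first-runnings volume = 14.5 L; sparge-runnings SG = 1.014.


total = Σ (SG_i − 1)·1000·V_i
first = (1.08 − 1)·1000·14.5 = 1160.0000
sparge = (1.014 − 1)·1000·11.9 = 166.6000
total = 1160.0000 + 166.6000

1326.6000 gravity·L


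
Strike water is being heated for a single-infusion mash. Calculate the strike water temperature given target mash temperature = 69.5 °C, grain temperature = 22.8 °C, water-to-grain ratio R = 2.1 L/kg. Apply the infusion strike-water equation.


T_strike = (0.41/R)·(T_mash − T_grain) + T_mash
T_strike = (0.41/2.1)·(69.5 − 22.8) + 69.5

78.6176 °C


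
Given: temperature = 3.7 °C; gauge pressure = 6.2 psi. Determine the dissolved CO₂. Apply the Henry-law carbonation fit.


vols = (P + 14.695)·(0.01821 + 0.09011·e^(−0.04·T))
vols = (6.2 + 14.695)·(0.01821 + 0.09011·e^(−0.04·3.7))

2.0043 volumes


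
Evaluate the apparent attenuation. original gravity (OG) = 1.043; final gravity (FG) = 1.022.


AA = (OG − FG)/(OG − 1) · 100
AA = (1.043 − 1.022)/(1.043 − 1) · 100

48.8372 %


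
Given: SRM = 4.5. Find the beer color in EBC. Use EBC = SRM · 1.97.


EBC = 4.5 · 1.97

8.8650 EBC


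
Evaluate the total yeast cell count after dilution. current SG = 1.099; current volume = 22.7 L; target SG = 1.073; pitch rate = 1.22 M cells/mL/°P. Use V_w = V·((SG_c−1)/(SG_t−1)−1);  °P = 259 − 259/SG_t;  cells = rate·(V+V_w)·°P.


V_w = 22.7·((1.099−1)/(1.073−1)−1) = 8.0849
V_final = 22.7 + 8.0849 = 30.7849
°P = 259 − 259/1.073 = 17.6207
cells = 1.22·30.7849·17.6207

661.7911 billion cells


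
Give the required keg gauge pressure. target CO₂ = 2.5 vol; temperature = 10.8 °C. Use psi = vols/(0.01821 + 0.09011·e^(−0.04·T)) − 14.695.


psi = 2.5/(0.01821 + 0.09011·e^(−0.04·10.8)) − 14.695

17.8952 psi


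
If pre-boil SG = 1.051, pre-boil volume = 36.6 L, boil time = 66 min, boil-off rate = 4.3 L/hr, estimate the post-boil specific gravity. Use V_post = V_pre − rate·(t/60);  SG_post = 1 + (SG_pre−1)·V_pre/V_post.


V_post = 36.6 − 4.3·(66/60) = 31.8700
SG_post = 1 + (1.051 − 1)·36.6/31.8700

1.0586


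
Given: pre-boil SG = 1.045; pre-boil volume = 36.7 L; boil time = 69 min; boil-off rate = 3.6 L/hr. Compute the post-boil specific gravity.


V_post = V_pre − rate·(t/60);  SG_post = 1 + (SG_pre−1)·V_pre/V_post
V_post = 36.7 − 3.6·(69/60) = 32.5600
SG_post = 1 + (1.045 − 1)·36.7/32.5600

1.0507


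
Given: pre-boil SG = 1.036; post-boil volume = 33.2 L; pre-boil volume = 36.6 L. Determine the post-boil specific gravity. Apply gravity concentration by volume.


SG_post = 1 + (SG_pre − 1)·V_pre/V_post
pts_pre = (1.036 − 1)·1000 = 36.0000
pts_post = 36.0000·36.6/33.2 = 39.6867
SG_post = 1 + 39.6867/1000

1.0397


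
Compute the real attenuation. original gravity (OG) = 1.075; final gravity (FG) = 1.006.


AA = (OG−FG)/(OG−1)·100;  RA = AA·0.8192
AA = (1.075 − 1.006)/(1.075 − 1)·100 = 92.0000
RA = 92.0000·0.8192

75.3664 %


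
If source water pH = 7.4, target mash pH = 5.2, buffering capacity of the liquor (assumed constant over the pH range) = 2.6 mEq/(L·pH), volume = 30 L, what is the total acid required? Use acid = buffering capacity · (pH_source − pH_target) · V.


acid = 2.6 · (7.4 − 5.2) · 30

171.6000 mEq


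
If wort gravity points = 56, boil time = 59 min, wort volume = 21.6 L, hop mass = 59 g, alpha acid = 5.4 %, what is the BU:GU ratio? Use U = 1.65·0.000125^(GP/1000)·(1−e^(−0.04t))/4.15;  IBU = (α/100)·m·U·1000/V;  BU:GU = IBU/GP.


U = 1.65·0.000125^(56/1000)·(1−e^(−0.04·59))/4.15 = 0.2177
IBU = (5.4/100)·59·0.2177·1000/21.6 = 32.1057
BU:GU = 32.1057/56

0.5733


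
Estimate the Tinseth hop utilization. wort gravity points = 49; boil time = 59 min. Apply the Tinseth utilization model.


U = 1.65·0.000125^(GP/1000) · (1 − e^(−0.04·t))/4.15
bigness = 1.65·0.000125^(49/1000) = 1.0623
boil_factor = (1 − e^(−0.04·59))/4.15 = 0.2182
U = 1.0623 · 0.2182

0.2318


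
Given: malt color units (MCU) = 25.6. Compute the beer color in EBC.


SRM = 1.4922·MCU^0.6859;  EBC = SRM·1.97
SRM = 1.4922·25.6^0.6859 = 13.7955
EBC = 13.7955·1.97

27.1772 EBC


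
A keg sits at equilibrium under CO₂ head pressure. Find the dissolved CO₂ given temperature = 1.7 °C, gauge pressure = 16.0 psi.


vols = (P + 14.695)·(0.01821 + 0.09011·e^(−0.04·T))
vols = (16.0 + 14.695)·(0.01821 + 0.09011·e^(−0.04·1.7))

3.1431 volumes


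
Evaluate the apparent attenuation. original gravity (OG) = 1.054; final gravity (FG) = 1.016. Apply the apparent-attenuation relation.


AA = (OG − FG)/(OG − 1) · 100
AA = (1.054 − 1.016)/(1.054 − 1) · 100

70.3704 %


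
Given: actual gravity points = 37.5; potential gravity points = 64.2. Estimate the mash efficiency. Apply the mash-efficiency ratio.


efficiency = actual / potential × 100
efficiency = 37.5 / 64.2 × 100

58.4112 %


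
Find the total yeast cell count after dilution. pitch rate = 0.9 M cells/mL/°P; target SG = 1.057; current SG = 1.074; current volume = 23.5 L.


V_w = V·((SG_c−1)/(SG_t−1)−1);  °P = 259 − 259/SG_t;  cells = rate·(V+V_w)·°P
V_w = 23.5·((1.074−1)/(1.057−1)−1) = 7.0088
V_final = 23.5 + 7.0088 = 30.5088
°P = 259 − 259/1.057 = 13.9669
cells = 0.9·30.5088·13.9669

383.5013 billion cells


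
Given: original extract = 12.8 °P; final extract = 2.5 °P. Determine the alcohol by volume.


SG = 259/(259 − P);  ABV = (OG − FG)·131.25
OG = 259/(259 − 12.8) = 1.0520
FG = 259/(259 − 2.5) = 1.0097
ABV = (1.0520 − 1.0097)·131.25

5.5445 % ABV


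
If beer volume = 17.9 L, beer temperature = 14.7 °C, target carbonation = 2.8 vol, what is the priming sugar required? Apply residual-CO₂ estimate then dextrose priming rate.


residual = 14.695·(0.01821 + 0.09011·e^(−0.04·T));  sugar = (target − residual)·4.0·V
residual = 14.695·(0.01821 + 0.09011·e^(−0.04·14.7)) = 1.0031
sugar = (2.8 − 1.0031)·4.0·17.9

128.6590 g


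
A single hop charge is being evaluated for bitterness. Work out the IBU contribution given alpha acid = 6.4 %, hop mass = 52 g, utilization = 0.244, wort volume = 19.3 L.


IBU = (α/100)·mass·U·1000 / V
IBU = (6.4/100)·52·0.244·1000 / 19.3

42.0742 IBU


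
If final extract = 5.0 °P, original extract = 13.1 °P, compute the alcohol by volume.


SG = 259/(259 − P);  ABV = (OG − FG)·131.25
OG = 259/(259 − 13.1) = 1.0533
FG = 259/(259 − 5.0) = 1.0197
ABV = (1.0533 − 1.0197)·131.25

4.4085 % ABV


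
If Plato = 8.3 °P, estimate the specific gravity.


SG = 259/(259 − P)
SG = 259/(259 − 8.3)

1.0331


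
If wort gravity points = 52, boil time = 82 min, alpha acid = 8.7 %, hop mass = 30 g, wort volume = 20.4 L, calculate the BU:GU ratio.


U = 1.65·0.000125^(GP/1000)·(1−e^(−0.04t))/4.15;  IBU = (α/100)·m·U·1000/V;  BU:GU = IBU/GP
U = 1.65·0.000125^(52/1000)·(1−e^(−0.04·82))/4.15 = 0.2398
IBU = (8.7/100)·30·0.2398·1000/20.4 = 30.6781
BU:GU = 30.6781/52

0.5900


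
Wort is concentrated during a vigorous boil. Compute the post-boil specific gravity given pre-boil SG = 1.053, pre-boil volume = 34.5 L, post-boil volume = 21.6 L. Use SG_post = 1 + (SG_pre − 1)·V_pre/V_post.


pts_pre = (1.053 − 1)·1000 = 53.0000
pts_post = 53.0000·34.5/21.6 = 84.6528
SG_post = 1 + 84.6528/1000

1.0847


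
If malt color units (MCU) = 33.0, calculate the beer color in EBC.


SRM = 1.4922·MCU^0.6859;  EBC = SRM·1.97
SRM = 1.4922·33.0^0.6859 = 16.4201
EBC = 16.4201·1.97

32.3476 EBC


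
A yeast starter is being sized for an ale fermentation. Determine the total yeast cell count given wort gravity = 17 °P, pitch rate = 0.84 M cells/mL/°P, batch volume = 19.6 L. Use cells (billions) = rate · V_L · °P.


cells = 0.84 · 19.6 · 17

279.8880 billion cells


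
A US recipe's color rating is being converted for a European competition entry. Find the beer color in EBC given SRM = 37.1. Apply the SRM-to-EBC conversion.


EBC = SRM · 1.97
EBC = 37.1 · 1.97

73.0870 EBC


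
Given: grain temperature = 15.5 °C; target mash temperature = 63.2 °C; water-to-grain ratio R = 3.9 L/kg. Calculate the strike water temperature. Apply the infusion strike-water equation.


T_strike = (0.41/R)·(T_mash − T_grain) + T_mash
T_strike = (0.41/3.9)·(63.2 − 15.5) + 63.2

68.2146 °C


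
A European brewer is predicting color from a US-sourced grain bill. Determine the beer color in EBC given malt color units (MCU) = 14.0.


SRM = 1.4922·MCU^0.6859;  EBC = SRM·1.97
SRM = 1.4922·14.0^0.6859 = 9.1192
EBC = 9.1192·1.97

17.9648 EBC


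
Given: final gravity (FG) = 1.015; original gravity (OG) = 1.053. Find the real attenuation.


AA = (OG−FG)/(OG−1)·100;  RA = AA·0.8192
AA = (1.053 − 1.015)/(1.053 − 1)·100 = 71.6981
RA = 71.6981·0.8192

58.7351 %


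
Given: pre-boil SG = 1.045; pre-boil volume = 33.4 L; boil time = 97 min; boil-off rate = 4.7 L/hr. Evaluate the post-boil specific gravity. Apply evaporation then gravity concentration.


V_post = V_pre − rate·(t/60);  SG_post = 1 + (SG_pre−1)·V_pre/V_post
V_post = 33.4 − 4.7·(97/60) = 25.8017
SG_post = 1 + (1.045 − 1)·33.4/25.8017

1.0583


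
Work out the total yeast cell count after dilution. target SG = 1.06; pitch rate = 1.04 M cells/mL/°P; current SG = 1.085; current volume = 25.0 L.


V_w = V·((SG_c−1)/(SG_t−1)−1);  °P = 259 − 259/SG_t;  cells = rate·(V+V_w)·°P
V_w = 25.0·((1.085−1)/(1.06−1)−1) = 10.4167
V_final = 25.0 + 10.4167 = 35.4167
°P = 259 − 259/1.06 = 14.6604
cells = 1.04·35.4167·14.6604

539.9906 billion cells


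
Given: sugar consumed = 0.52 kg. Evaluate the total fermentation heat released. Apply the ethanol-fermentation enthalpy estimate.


Q = m_sugar · 590 kJ/kg
Q = 0.52 · 590

306.8000 kJ


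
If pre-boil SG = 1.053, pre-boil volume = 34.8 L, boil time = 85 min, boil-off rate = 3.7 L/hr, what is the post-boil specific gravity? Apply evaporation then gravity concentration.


V_post = V_pre − rate·(t/60);  SG_post = 1 + (SG_pre−1)·V_pre/V_post
V_post = 34.8 − 3.7·(85/60) = 29.5583
SG_post = 1 + (1.053 − 1)·34.8/29.5583

1.0624


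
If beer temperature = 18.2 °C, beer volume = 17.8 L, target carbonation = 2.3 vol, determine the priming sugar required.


residual = 14.695·(0.01821 + 0.09011·e^(−0.04·T));  sugar = (target − residual)·4.0·V
residual = 14.695·(0.01821 + 0.09011·e^(−0.04·18.2)) = 0.9070
sugar = (2.3 − 0.9070)·4.0·17.8

99.1815 g


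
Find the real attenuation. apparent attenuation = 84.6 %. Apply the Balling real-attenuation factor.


RA = AA · 0.8192
RA = 84.6 · 0.8192

69.3043 %


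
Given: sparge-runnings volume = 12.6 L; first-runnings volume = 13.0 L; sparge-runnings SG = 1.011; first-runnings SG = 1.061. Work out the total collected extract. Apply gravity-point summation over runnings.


total = Σ (SG_i − 1)·1000·V_i
first = (1.061 − 1)·1000·13.0 = 793.0000
sparge = (1.011 − 1)·1000·12.6 = 138.6000
total = 793.0000 + 138.6000

931.6000 gravity·L


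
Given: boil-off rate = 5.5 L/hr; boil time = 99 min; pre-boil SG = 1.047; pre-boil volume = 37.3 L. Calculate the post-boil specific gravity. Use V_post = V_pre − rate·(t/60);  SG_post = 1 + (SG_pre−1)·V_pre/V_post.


V_post = 37.3 − 5.5·(99/60) = 28.2250
SG_post = 1 + (1.047 − 1)·37.3/28.2250

1.0621


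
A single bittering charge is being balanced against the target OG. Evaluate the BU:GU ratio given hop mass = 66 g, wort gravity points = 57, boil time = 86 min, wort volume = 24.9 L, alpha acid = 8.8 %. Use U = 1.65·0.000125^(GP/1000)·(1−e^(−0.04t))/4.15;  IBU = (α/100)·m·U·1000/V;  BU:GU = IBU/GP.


U = 1.65·0.000125^(57/1000)·(1−e^(−0.04·86))/4.15 = 0.2306
IBU = (8.8/100)·66·0.2306·1000/24.9 = 53.7815
BU:GU = 53.7815/57

0.9435


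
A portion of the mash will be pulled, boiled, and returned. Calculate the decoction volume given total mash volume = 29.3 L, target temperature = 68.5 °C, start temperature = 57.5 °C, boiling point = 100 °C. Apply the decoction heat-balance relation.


V_dec = V_total·(T_target − T_start)/(T_boil − T_start)
V_dec = 29.3·(68.5 − 57.5)/(100 − 57.5)

7.5835 L


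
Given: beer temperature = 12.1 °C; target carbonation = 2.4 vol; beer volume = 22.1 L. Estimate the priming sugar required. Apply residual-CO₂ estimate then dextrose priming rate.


residual = 14.695·(0.01821 + 0.09011·e^(−0.04·T));  sugar = (target − residual)·4.0·V
residual = 14.695·(0.01821 + 0.09011·e^(−0.04·12.1)) = 1.0837
sugar = (2.4 − 1.0837)·4.0·22.1

116.3612 g


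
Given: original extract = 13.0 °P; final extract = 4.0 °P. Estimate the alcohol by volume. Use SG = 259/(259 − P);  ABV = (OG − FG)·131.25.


OG = 259/(259 − 13.0) = 1.0528
FG = 259/(259 − 4.0) = 1.0157
ABV = (1.0528 − 1.0157)·131.25

4.8772 % ABV


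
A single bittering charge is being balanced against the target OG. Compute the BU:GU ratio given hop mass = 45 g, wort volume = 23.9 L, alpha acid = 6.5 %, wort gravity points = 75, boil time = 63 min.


U = 1.65·0.000125^(GP/1000)·(1−e^(−0.04t))/4.15;  IBU = (α/100)·m·U·1000/V;  BU:GU = IBU/GP
U = 1.65·0.000125^(75/1000)·(1−e^(−0.04·63))/4.15 = 0.1863
IBU = (6.5/100)·45·0.1863·1000/23.9 = 22.8036
BU:GU = 22.8036/75

0.3040


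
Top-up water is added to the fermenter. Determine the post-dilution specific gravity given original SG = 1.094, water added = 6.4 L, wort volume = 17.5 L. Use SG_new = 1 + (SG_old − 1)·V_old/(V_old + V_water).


pts = (1.094 − 1)·1000·17.5/(17.5 + 6.4) = 68.8285
SG_new = 1 + 68.8285/1000

1.0688


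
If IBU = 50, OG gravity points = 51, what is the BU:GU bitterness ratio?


BU:GU = IBU / OG_points
BU:GU = 50 / 51

0.9804


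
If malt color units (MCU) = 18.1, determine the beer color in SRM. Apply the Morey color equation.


SRM = 1.4922 · MCU^0.6859
SRM = 1.4922 · 18.1^0.6859

10.8760 SRM


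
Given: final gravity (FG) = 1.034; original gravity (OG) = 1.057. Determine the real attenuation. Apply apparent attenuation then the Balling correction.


AA = (OG−FG)/(OG−1)·100;  RA = AA·0.8192
AA = (1.057 − 1.034)/(1.057 − 1)·100 = 40.3509
RA = 40.3509·0.8192

33.0554 %


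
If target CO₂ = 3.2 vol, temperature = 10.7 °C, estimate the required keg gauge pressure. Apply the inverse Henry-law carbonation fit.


psi = vols/(0.01821 + 0.09011·e^(−0.04·T)) − 14.695
psi = 3.2/(0.01821 + 0.09011·e^(−0.04·10.7)) − 14.695

26.8933 psi


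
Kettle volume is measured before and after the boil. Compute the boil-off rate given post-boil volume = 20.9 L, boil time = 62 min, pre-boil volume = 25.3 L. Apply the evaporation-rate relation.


rate = (V_pre − V_post) / (t_min/60)
rate = (25.3 − 20.9) / (62/60)

4.2581 L/hr


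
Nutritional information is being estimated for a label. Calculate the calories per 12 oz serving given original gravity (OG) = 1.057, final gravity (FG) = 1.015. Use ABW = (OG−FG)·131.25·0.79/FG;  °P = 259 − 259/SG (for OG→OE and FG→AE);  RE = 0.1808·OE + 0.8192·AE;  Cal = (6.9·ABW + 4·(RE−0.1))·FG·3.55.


ABW = (1.057 − 1.015)·131.25·0.79/1.015 = 4.2905
OE = 259 − 259/1.057 = 13.9669 °P
AE = 259 − 259/1.015 = 3.8276 °P
RE = 0.1808·13.9669 + 0.8192·3.8276 = 5.6608 °P
Cal = (6.9·4.2905 + 4·(5.6608−0.1))·1.015·3.55

186.8201 kcal


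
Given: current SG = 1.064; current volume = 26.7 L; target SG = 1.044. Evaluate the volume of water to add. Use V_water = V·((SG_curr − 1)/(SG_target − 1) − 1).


V_water = 26.7·((1.064 − 1)/(1.044 − 1) − 1)

12.1364 L


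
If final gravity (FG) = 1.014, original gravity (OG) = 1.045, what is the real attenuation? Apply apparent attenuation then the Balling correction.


AA = (OG−FG)/(OG−1)·100;  RA = AA·0.8192
AA = (1.045 − 1.014)/(1.045 − 1)·100 = 68.8889
RA = 68.8889·0.8192

56.4338 %


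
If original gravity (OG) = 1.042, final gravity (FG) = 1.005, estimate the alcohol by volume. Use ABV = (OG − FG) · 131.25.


ABV = (1.042 − 1.005) · 131.25

4.8563 % ABV


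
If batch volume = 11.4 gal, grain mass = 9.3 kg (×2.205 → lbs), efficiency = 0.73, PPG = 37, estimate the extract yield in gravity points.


points = lbs × PPG × eff / vol
lbs = 9.3 × 2.205 = 20.5065
points = 20.5065 × 37 × 0.73 / 11.4

48.5860 points


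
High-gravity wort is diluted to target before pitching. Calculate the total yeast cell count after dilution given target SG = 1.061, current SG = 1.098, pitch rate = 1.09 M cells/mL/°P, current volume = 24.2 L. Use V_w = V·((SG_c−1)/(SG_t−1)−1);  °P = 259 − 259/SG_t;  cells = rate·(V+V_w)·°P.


V_w = 24.2·((1.098−1)/(1.061−1)−1) = 14.6787
V_final = 24.2 + 14.6787 = 38.8787
°P = 259 − 259/1.061 = 14.8907
cells = 1.09·38.8787·14.8907

631.0334 billion cells


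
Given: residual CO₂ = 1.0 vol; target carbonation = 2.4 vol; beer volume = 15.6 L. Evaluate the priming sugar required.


sugar = (target − residual)·4.0·V
sugar = (2.4 − 1.0)·4.0·15.6

87.3600 g


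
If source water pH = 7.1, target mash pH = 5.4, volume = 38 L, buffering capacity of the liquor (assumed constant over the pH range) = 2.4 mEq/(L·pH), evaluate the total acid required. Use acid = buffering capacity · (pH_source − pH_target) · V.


acid = 2.4 · (7.1 − 5.4) · 38

155.0400 mEq


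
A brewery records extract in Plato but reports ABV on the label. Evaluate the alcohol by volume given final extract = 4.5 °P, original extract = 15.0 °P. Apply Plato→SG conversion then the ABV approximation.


SG = 259/(259 − P);  ABV = (OG − FG)·131.25
OG = 259/(259 − 15.0) = 1.0615
FG = 259/(259 − 4.5) = 1.0177
ABV = (1.0615 − 1.0177)·131.25

5.7479 % ABV


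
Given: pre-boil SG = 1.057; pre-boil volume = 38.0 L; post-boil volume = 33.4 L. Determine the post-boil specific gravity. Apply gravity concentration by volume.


SG_post = 1 + (SG_pre − 1)·V_pre/V_post
pts_pre = (1.057 − 1)·1000 = 57.0000
pts_post = 57.0000·38.0/33.4 = 64.8503
SG_post = 1 + 64.8503/1000

1.0649


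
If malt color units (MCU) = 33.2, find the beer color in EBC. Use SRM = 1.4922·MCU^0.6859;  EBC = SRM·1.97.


SRM = 1.4922·33.2^0.6859 = 16.4883
EBC = 16.4883·1.97

32.4819 EBC


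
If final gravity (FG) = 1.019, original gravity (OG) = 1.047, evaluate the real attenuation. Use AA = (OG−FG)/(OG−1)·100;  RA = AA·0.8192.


AA = (1.047 − 1.019)/(1.047 − 1)·100 = 59.5745
RA = 59.5745·0.8192

48.8034 %


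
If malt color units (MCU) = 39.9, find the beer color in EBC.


SRM = 1.4922·MCU^0.6859;  EBC = SRM·1.97
SRM = 1.4922·39.9^0.6859 = 18.7040
EBC = 18.7040·1.97

36.8469 EBC


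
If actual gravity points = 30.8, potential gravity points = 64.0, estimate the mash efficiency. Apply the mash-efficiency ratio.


efficiency = actual / potential × 100
efficiency = 30.8 / 64.0 × 100

48.1250 %


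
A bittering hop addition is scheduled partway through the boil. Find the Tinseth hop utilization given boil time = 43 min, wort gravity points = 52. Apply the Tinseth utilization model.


U = 1.65·0.000125^(GP/1000) · (1 − e^(−0.04·t))/4.15
bigness = 1.65·0.000125^(52/1000) = 1.0340
boil_factor = (1 − e^(−0.04·43))/4.15 = 0.1978
U = 1.0340 · 0.1978

0.2045


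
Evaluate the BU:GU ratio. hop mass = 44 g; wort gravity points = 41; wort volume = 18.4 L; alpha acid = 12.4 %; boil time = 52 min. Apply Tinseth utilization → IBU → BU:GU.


U = 1.65·0.000125^(GP/1000)·(1−e^(−0.04t))/4.15;  IBU = (α/100)·m·U·1000/V;  BU:GU = IBU/GP
U = 1.65·0.000125^(41/1000)·(1−e^(−0.04·52))/4.15 = 0.2407
IBU = (12.4/100)·44·0.2407·1000/18.4 = 71.3688
BU:GU = 71.3688/41

1.7407


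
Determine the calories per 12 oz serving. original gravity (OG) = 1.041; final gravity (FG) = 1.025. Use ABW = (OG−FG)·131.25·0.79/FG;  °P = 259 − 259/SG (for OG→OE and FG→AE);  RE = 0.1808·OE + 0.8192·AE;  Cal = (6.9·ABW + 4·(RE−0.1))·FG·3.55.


ABW = (1.041 − 1.025)·131.25·0.79/1.025 = 1.6185
OE = 259 − 259/1.041 = 10.2008 °P
AE = 259 − 259/1.025 = 6.3171 °P
RE = 0.1808·10.2008 + 0.8192·6.3171 = 7.0192 °P
Cal = (6.9·1.6185 + 4·(7.0192−0.1))·1.025·3.55

141.3468 kcal


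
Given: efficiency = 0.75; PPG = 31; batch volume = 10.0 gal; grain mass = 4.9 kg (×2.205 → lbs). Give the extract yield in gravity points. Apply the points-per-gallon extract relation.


points = lbs × PPG × eff / vol
lbs = 4.9 × 2.205 = 10.8045
points = 10.8045 × 31 × 0.75 / 10.0

25.1205 points


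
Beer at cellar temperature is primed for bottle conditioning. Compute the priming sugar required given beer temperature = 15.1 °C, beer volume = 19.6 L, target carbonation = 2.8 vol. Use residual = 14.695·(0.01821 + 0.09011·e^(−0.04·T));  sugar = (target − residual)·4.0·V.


residual = 14.695·(0.01821 + 0.09011·e^(−0.04·15.1)) = 0.9914
sugar = (2.8 − 0.9914)·4.0·19.6

141.7932 g


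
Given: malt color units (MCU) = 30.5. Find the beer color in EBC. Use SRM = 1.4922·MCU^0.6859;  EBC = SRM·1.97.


SRM = 1.4922·30.5^0.6859 = 15.5564
EBC = 15.5564·1.97

30.6461 EBC


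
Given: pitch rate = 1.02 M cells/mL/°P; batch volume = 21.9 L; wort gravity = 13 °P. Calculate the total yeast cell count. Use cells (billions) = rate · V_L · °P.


cells = 1.02 · 21.9 · 13

290.3940 billion cells


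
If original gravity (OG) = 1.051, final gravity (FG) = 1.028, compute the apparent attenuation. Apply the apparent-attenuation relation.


AA = (OG − FG)/(OG − 1) · 100
AA = (1.051 − 1.028)/(1.051 − 1) · 100

45.0980 %


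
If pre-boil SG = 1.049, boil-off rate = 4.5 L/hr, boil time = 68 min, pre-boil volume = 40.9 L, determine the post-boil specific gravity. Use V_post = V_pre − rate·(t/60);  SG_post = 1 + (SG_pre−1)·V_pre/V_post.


V_post = 40.9 − 4.5·(68/60) = 35.8000
SG_post = 1 + (1.049 − 1)·40.9/35.8000

1.0560


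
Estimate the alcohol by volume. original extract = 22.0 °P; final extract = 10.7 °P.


SG = 259/(259 − P);  ABV = (OG − FG)·131.25
OG = 259/(259 − 22.0) = 1.0928
FG = 259/(259 − 10.7) = 1.0431
ABV = (1.0928 − 1.0431)·131.25

6.5276 % ABV


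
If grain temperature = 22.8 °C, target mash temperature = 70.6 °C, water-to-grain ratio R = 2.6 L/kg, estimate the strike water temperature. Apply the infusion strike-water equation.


T_strike = (0.41/R)·(T_mash − T_grain) + T_mash
T_strike = (0.41/2.6)·(70.6 − 22.8) + 70.6

78.1377 °C


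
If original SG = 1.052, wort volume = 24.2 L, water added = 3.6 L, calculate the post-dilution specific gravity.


SG_new = 1 + (SG_old − 1)·V_old/(V_old + V_water)
pts = (1.052 − 1)·1000·24.2/(24.2 + 3.6) = 45.2662
SG_new = 1 + 45.2662/1000

1.0453


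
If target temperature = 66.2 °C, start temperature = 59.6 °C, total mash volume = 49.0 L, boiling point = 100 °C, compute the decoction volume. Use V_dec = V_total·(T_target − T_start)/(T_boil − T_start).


V_dec = 49.0·(66.2 − 59.6)/(100 − 59.6)

8.0050 L


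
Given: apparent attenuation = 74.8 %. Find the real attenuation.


RA = AA · 0.8192
RA = 74.8 · 0.8192

61.2762 %


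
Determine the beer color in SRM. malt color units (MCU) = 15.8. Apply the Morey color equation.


SRM = 1.4922 · MCU^0.6859
SRM = 1.4922 · 15.8^0.6859

9.9080 SRM


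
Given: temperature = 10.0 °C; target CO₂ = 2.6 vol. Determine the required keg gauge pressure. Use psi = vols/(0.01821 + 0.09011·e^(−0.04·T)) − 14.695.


psi = 2.6/(0.01821 + 0.09011·e^(−0.04·10.0)) − 14.695

18.3786 psi


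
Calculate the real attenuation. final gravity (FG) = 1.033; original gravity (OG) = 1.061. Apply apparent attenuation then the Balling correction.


AA = (OG−FG)/(OG−1)·100;  RA = AA·0.8192
AA = (1.061 − 1.033)/(1.061 − 1)·100 = 45.9016
RA = 45.9016·0.8192

37.6026 %


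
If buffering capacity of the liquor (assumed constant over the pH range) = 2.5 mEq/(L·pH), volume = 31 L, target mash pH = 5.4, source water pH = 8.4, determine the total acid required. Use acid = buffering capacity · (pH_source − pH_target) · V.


acid = 2.5 · (8.4 − 5.4) · 31

232.5000 mEq


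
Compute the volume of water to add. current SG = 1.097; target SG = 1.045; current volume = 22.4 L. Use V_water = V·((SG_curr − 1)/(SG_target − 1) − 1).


V_water = 22.4·((1.097 − 1)/(1.045 − 1) − 1)

25.8844 L


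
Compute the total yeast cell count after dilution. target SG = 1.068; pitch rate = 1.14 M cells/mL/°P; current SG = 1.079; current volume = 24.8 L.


V_w = V·((SG_c−1)/(SG_t−1)−1);  °P = 259 − 259/SG_t;  cells = rate·(V+V_w)·°P
V_w = 24.8·((1.079−1)/(1.068−1)−1) = 4.0118
V_final = 24.8 + 4.0118 = 28.8118
°P = 259 − 259/1.068 = 16.4906
cells = 1.14·28.8118·16.4906

541.6418 billion cells


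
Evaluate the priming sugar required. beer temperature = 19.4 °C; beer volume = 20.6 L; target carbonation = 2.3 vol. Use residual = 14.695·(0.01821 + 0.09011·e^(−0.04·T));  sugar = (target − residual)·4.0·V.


residual = 14.695·(0.01821 + 0.09011·e^(−0.04·19.4)) = 0.8770
sugar = (2.3 − 0.8770)·4.0·20.6

117.2523 g


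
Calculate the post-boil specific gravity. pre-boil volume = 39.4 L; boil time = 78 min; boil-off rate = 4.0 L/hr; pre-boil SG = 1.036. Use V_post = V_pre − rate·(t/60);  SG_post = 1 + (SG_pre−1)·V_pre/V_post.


V_post = 39.4 − 4.0·(78/60) = 34.2000
SG_post = 1 + (1.036 − 1)·39.4/34.2000

1.0415


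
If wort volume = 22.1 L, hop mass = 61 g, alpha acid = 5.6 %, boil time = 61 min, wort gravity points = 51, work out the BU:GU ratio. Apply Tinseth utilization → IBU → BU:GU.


U = 1.65·0.000125^(GP/1000)·(1−e^(−0.04t))/4.15;  IBU = (α/100)·m·U·1000/V;  BU:GU = IBU/GP
U = 1.65·0.000125^(51/1000)·(1−e^(−0.04·61))/4.15 = 0.2295
IBU = (5.6/100)·61·0.2295·1000/22.1 = 35.4730
BU:GU = 35.4730/51

0.6955


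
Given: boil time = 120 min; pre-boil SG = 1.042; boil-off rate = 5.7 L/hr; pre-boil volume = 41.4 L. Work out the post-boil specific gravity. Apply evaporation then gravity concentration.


V_post = V_pre − rate·(t/60);  SG_post = 1 + (SG_pre−1)·V_pre/V_post
V_post = 41.4 − 5.7·(120/60) = 30.0000
SG_post = 1 + (1.042 − 1)·41.4/30.0000

1.0580


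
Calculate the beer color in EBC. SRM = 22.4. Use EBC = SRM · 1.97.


EBC = 22.4 · 1.97

44.1280 EBC


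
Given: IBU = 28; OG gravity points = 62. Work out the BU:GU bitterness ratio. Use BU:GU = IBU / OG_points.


BU:GU = 28 / 62

0.4516


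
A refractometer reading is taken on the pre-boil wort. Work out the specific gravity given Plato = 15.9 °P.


SG = 259/(259 − P)
SG = 259/(259 − 15.9)

1.0654


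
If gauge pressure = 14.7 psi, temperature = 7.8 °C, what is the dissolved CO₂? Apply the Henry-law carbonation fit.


vols = (P + 14.695)·(0.01821 + 0.09011·e^(−0.04·T))
vols = (14.7 + 14.695)·(0.01821 + 0.09011·e^(−0.04·7.8))

2.4741 volumes


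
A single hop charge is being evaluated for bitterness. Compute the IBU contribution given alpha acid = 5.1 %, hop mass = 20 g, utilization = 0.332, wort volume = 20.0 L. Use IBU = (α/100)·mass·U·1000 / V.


IBU = (5.1/100)·20·0.332·1000 / 20.0

16.9320 IBU


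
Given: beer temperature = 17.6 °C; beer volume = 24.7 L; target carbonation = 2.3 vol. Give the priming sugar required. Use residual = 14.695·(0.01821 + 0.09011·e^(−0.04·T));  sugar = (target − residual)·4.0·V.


residual = 14.695·(0.01821 + 0.09011·e^(−0.04·17.6)) = 0.9225
sugar = (2.3 − 0.9225)·4.0·24.7

136.0938 g


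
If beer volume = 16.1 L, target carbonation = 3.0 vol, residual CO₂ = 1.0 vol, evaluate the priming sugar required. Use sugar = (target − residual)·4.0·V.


sugar = (3.0 − 1.0)·4.0·16.1

128.8000 g


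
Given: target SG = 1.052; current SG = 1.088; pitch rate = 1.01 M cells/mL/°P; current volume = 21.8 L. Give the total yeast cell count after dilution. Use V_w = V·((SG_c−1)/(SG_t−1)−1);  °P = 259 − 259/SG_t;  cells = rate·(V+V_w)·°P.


V_w = 21.8·((1.088−1)/(1.052−1)−1) = 15.0923
V_final = 21.8 + 15.0923 = 36.8923
°P = 259 − 259/1.052 = 12.8023
cells = 1.01·36.8923·12.8023

477.0288 billion cells


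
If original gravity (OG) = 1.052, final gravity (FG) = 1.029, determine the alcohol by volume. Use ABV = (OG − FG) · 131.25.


ABV = (1.052 − 1.029) · 131.25

3.0188 % ABV


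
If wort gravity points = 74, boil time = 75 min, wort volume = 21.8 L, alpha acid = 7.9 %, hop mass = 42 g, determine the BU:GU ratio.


U = 1.65·0.000125^(GP/1000)·(1−e^(−0.04t))/4.15;  IBU = (α/100)·m·U·1000/V;  BU:GU = IBU/GP
U = 1.65·0.000125^(74/1000)·(1−e^(−0.04·75))/4.15 = 0.1943
IBU = (7.9/100)·42·0.1943·1000/21.8 = 29.5698
BU:GU = 29.5698/74

0.3996


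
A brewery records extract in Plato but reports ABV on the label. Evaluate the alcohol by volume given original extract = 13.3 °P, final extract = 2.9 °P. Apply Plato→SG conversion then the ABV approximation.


SG = 259/(259 − P);  ABV = (OG − FG)·131.25
OG = 259/(259 − 13.3) = 1.0541
FG = 259/(259 − 2.9) = 1.0113
ABV = (1.0541 − 1.0113)·131.25

5.6185 % ABV
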